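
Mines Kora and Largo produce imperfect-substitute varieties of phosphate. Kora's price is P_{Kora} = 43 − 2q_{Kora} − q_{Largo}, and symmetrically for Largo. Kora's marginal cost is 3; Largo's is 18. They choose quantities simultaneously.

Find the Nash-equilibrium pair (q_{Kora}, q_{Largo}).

Mine Kora's profit: π = q_{Kora}(43 − 2q_{Kora} − q_{Largo}) − 3q_{Kora}.
∂π/∂q_{Kora} = 40 − 4q_{Kora} − q_{Largo} = 0 ⇒ q_{Kora} = 10 − 0.25q_{Largo}.
Similarly q_{Largo} = 6.25 − 0.25q_{Kora}.
Solving the two reaction functions simultaneously: (1 − (−0.25)(−0.25))q_{Kora} = 10 − 0.25·6.25, so 0.9375q_{Kora} = 8.4375 and q_{Kora} = 9.
Then q_{Largo} = 6.25 − 0.25·9 = 4.

9, 4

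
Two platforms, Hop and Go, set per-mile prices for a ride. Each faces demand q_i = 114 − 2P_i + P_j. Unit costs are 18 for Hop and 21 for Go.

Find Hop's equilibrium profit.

Hop's profit: π = (P_{Hop} − 18)(114 − 2P_{Hop} + P_{Go}).
∂π/∂P_{Hop} = 150 − 4P_{Hop} + P_{Go} = 0 ⇒ P_{Hop} = 37.5 + 0.25P_{Go}.
Similarly P_{Go} = 39 + 0.25P_{Hop}.
Solving the two reaction functions simultaneously: (1 − (0.25)(0.25))P_{Hop} = 37.5 + 0.25·39, so 0.9375P_{Hop} = 47.25 and P_{Hop} = 50.4.
Then P_{Go} = 39 + 0.25·50.4 = 51.6.
q_{Hop} = 114 − 2·50.4 + 51.6 = 64.8.
Profit = (50.4 − 18)·64.8 = 2099.52.

2099.52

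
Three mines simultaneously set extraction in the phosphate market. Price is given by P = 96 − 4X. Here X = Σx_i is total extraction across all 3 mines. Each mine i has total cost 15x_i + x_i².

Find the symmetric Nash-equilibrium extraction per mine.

A representative mine's profit is π_i = x_i(96 − 4X) − 15x_i − x_i², with X = x_i + Σ_{j≠i} x_j.
First-order condition: 81 − 10x_i − 4Σ_{j≠i} x_j = 0.
With identical mines, set every x_j = x: then 81 − 10x − 8x = 0, i.e. x = 81/18 = 4.5.

4.5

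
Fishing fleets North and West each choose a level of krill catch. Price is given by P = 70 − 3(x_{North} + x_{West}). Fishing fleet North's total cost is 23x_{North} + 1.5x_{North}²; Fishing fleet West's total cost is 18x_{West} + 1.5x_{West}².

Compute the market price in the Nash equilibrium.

45.25

Fishing fleet North's profit: π = x_{North}(70 − 3(x_{North} + x_{West})) − 23x_{North} − 1.5x_{North}².
∂π/∂x_{North} = 47 − 9x_{North} − 3x_{West} = 0, so x_{North} = 47/9 − (1/3)x_{West}.
By the same steps for West: x_{West} = 52/9 − (1/3)x_{North}.
Solving the two reaction functions simultaneously: (1 − (−1/3)(−1/3))x_{North} = 47/9 − (1/3)·(52/9), so (8/9)x_{North} = 89/27 and x_{North} = 89/24.
Then x_{West} = 52/9 − (1/3)·(89/24) = 109/24.
Equilibrium price: P = 70 − 3·8.25 = 45.25.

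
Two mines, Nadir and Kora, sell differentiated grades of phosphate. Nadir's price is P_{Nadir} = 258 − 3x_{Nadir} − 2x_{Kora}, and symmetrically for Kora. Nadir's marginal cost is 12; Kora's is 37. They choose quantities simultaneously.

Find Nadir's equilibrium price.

108.9375

Mine Nadir's profit: π = x_{Nadir}(258 − 3x_{Nadir} − 2x_{Kora}) − 12x_{Nadir}.
∂π/∂x_{Nadir} = 246 − 6x_{Nadir} − 2x_{Kora} = 0 ⇒ x_{Nadir} = 41 − (1/3)x_{Kora}.
Similarly x_{Kora} = 221/6 − (1/3)x_{Nadir}.
Solving the two reaction functions simultaneously: (1 − (−1/3)(−1/3))x_{Nadir} = 41 − (1/3)·(221/6), so (8/9)x_{Nadir} = 517/18 and x_{Nadir} = 32.3125.
Then x_{Kora} = 221/6 − (1/3)·32.3125 = 26.0625.
P_{Nadir} = 258 − 3·32.3125 − 2·26.0625 = 108.9375.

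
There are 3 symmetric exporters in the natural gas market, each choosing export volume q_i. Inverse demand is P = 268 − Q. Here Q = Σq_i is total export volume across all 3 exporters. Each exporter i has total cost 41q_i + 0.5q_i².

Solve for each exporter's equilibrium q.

A representative exporter's profit is π_i = q_i(268 − Q) − 41q_i − 0.5q_i², with Q = q_i + Σ_{j≠i} q_j.
First-order condition: 227 − 3q_i − Σ_{j≠i} q_j = 0.
In a symmetric equilibrium every exporter chooses the same q, so Σ_{j≠i} q_j = 2q. The condition becomes 227 − 5q = 0, giving q = 227/5 = 45.4.

45.4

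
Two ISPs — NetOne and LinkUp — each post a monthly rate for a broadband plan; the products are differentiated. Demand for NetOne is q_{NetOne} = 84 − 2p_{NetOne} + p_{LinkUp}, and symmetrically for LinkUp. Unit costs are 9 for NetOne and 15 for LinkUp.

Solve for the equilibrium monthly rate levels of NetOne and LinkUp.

34.8, 37.2

NetOne's profit: π = (p_{NetOne} − 9)(84 − 2p_{NetOne} + p_{LinkUp}).
∂π/∂p_{NetOne} = 102 − 4p_{NetOne} + p_{LinkUp} = 0 ⇒ p_{NetOne} = 25.5 + 0.25p_{LinkUp}.
Similarly p_{LinkUp} = 28.5 + 0.25p_{NetOne}.
Plugging p_{LinkUp} into NetOne's best response: p_{NetOne} = 25.5 + 0.25(28.5 + 0.25p_{NetOne}) ⇒ 0.9375p_{NetOne} = 32.625, so p_{NetOne} = 34.8.
Then p_{LinkUp} = 28.5 + 0.25·34.8 = 37.2.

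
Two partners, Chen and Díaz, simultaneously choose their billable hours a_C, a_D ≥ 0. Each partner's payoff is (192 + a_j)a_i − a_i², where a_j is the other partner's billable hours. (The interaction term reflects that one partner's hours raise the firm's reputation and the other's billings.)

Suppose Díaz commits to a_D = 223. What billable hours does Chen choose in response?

Chen's payoff is (192 + a_D)a_C − a_C².
∂π/∂a_C = 192 + a_D − 2a_C = 0, so a_C = 96 + 0.5a_D.
At a_D = 223: a_C = 96 + 0.5·223 = 207.5.

207.5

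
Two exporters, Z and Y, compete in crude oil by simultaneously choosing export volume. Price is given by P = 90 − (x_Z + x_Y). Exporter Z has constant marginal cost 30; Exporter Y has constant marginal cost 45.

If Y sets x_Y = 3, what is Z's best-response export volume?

Exporter Z's profit: π = x_Z(90 − (x_Z + x_Y)) − 30x_Z.
∂π/∂x_Z = 60 − 2x_Z − x_Y = 0, so x_Z = 30 − 0.5x_Y.
At x_Y = 3: x_Z = 30 − 0.5·3 = 28.5.

28.5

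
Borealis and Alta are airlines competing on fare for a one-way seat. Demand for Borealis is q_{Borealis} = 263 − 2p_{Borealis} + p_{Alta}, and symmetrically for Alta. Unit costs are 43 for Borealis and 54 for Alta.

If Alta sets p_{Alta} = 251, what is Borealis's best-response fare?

150

Borealis's profit: π = (p_{Borealis} − 43)(263 − 2p_{Borealis} + p_{Alta}).
∂π/∂p_{Borealis} = 349 − 4p_{Borealis} + p_{Alta} = 0 ⇒ p_{Borealis} = 87.25 + 0.25p_{Alta}.
At p_{Alta} = 251: p_{Borealis} = 87.25 + 0.25·251 = 150.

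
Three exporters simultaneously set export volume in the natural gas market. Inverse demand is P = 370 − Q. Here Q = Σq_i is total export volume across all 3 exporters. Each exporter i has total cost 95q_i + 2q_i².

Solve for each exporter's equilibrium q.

34.375

A representative exporter's profit is π_i = q_i(370 − Q) − 95q_i − 2q_i², with Q = q_i + Σ_{j≠i} q_j.
First-order condition: 275 − 6q_i − Σ_{j≠i} q_j = 0.
With identical exporters, set every q_j = q: then 275 − 6q − 2q = 0, i.e. q = 275/8 = 34.375.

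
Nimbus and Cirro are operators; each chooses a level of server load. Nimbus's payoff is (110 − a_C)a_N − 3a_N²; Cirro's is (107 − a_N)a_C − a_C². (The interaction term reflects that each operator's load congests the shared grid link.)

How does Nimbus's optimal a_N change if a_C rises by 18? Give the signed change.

-3

Expanding Nimbus's payoff: 110a_N − a_Ca_N − 3a_N².
∂π/∂a_N = 110 − a_C − 6a_N = 0, so a_N = 55/3 − (1/6)a_C.
The reaction-function slope is −1/6, so an 18-unit rise in a_C moves a_N by −1/6 × 18 = −3. Nimbus's best response falls — the actions are strategic substitutes.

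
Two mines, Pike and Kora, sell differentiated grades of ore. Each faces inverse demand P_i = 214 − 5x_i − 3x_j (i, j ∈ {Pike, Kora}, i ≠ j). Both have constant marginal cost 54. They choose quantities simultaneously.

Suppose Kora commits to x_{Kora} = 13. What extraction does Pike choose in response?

Mine Pike's profit: π = x_{Pike}(214 − 5x_{Pike} − 3x_{Kora}) − 54x_{Pike}.
∂π/∂x_{Pike} = 160 − 10x_{Pike} − 3x_{Kora} = 0 ⇒ x_{Pike} = 16 − 0.3x_{Kora}.
At x_{Kora} = 13: x_{Pike} = 16 − 0.3·13 = 12.1.

12.1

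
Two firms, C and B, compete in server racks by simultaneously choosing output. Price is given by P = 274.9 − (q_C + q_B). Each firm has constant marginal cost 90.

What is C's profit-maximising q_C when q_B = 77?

53.95

Firm C's profit: π = q_C(274.9 − (q_C + q_B)) − 90q_C.
∂π/∂q_C = 184.9 − 2q_C − q_B = 0, so q_C = 92.45 − 0.5q_B.
At q_B = 77: q_C = 92.45 − 0.5·77 = 53.95.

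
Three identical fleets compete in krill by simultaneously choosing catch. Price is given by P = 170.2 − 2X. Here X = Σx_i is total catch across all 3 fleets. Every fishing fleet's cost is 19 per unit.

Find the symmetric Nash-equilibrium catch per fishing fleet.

18.9

A representative fishing fleet's profit is π_i = x_i(170.2 − 2X) − 19x_i, with X = x_i + Σ_{j≠i} x_j.
First-order condition: 151.2 − 4x_i − 2Σ_{j≠i} x_j = 0.
With identical fishing fleets, set every x_j = x: then 151.2 − 4x − 4x = 0, i.e. x = 151.2/8 = 18.9.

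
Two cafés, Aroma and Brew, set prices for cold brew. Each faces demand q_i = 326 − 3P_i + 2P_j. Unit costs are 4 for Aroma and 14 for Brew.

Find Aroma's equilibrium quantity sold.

Aroma's profit: π = (P_{Aroma} − 4)(326 − 3P_{Aroma} + 2P_{Brew}).
∂π/∂P_{Aroma} = 338 − 6P_{Aroma} + 2P_{Brew} = 0 ⇒ P_{Aroma} = 169/3 + (1/3)P_{Brew}.
Similarly P_{Brew} = 184/3 + (1/3)P_{Aroma}.
Plugging P_{Brew} into Aroma's best response: P_{Aroma} = 169/3 + (1/3)(184/3 + (1/3)P_{Aroma}) ⇒ (8/9)P_{Aroma} = 691/9, so P_{Aroma} = 86.375.
Then P_{Brew} = 184/3 + (1/3)·86.375 = 90.125.
q_{Aroma} = 326 − 3·86.375 + 2·90.125 = 247.125.

247.125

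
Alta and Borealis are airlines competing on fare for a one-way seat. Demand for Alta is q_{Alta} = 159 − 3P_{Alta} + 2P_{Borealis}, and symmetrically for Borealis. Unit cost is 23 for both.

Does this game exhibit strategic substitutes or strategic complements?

strategic complements

Alta's profit: π = (P_{Alta} − 23)(159 − 3P_{Alta} + 2P_{Borealis}).
∂π/∂P_{Alta} = 228 − 6P_{Alta} + 2P_{Borealis} = 0 ⇒ P_{Alta} = 38 + (1/3)P_{Borealis}.
The best-response slope dP_{Alta}/dP_{Borealis} = 1/3 > 0: the reaction function is upward-sloping, so the choices are strategic complements.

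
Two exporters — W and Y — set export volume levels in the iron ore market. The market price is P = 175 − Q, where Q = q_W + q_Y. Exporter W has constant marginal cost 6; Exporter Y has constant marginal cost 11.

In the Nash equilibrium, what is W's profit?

Exporter W's profit: π = q_W(175 − (q_W + q_Y)) − 6q_W.
∂π/∂q_W = 169 − 2q_W − q_Y = 0, so q_W = 84.5 − 0.5q_Y.
By the same steps for Y: q_Y = 82 − 0.5q_W.
Solving the two reaction functions simultaneously: (1 − (−0.5)(−0.5))q_W = 84.5 − 0.5·82, so 0.75q_W = 43.5 and q_W = 58.
Then q_Y = 82 − 0.5·58 = 53.
Price P = 175 − 111 = 64.
W's profit: (64 − 6)·58 = 3364.

3364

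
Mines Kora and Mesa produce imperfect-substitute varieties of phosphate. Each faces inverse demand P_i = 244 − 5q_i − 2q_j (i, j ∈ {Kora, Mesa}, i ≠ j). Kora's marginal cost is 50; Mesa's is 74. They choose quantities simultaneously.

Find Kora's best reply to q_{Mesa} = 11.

17.2

Mine Kora's profit: π = q_{Kora}(244 − 5q_{Kora} − 2q_{Mesa}) − 50q_{Kora}.
∂π/∂q_{Kora} = 194 − 10q_{Kora} − 2q_{Mesa} = 0 ⇒ q_{Kora} = 19.4 − 0.2q_{Mesa}.
At q_{Mesa} = 11: q_{Kora} = 19.4 − 0.2·11 = 17.2.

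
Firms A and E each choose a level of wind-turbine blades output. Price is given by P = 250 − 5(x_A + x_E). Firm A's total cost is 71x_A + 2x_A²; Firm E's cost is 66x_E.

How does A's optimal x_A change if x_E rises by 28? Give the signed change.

-10

Firm A's profit: π = x_A(250 − 5(x_A + x_E)) − 71x_A − 2x_A².
∂π/∂x_A = 179 − 14x_A − 5x_E = 0, so x_A = 179/14 − (5/14)x_E.
The reaction-function slope is −5/14, so a 28-unit rise in x_E moves x_A by −5/14 × 28 = −10. A's best response falls — the actions are strategic substitutes.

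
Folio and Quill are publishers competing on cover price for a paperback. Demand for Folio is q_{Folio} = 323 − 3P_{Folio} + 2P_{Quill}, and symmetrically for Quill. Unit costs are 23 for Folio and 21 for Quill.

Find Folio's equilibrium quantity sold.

Folio's profit: π = (P_{Folio} − 23)(323 − 3P_{Folio} + 2P_{Quill}).
∂π/∂P_{Folio} = 392 − 6P_{Folio} + 2P_{Quill} = 0 ⇒ P_{Folio} = 196/3 + (1/3)P_{Quill}.
Similarly P_{Quill} = 193/3 + (1/3)P_{Folio}.
Substituting the second reaction function into the first: P_{Folio} = 196/3 + (1/3)(193/3 + (1/3)P_{Folio}), which gives (8/9)P_{Folio} = 781/9 ⇒ P_{Folio} = 97.625.
Then P_{Quill} = 193/3 + (1/3)·97.625 = 96.875.
q_{Folio} = 323 − 3·97.625 + 2·96.875 = 223.875.

223.875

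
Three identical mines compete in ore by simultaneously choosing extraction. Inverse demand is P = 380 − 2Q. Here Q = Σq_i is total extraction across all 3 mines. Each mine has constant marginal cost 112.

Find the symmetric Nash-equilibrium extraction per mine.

A representative mine's profit is π_i = q_i(380 − 2Q) − 112q_i, with Q = q_i + Σ_{j≠i} q_j.
First-order condition: 268 − 4q_i − 2Σ_{j≠i} q_j = 0.
In a symmetric equilibrium every mine chooses the same q, so Σ_{j≠i} q_j = 2q. The condition becomes 268 − 8q = 0, giving q = 268/8 = 33.5.

33.5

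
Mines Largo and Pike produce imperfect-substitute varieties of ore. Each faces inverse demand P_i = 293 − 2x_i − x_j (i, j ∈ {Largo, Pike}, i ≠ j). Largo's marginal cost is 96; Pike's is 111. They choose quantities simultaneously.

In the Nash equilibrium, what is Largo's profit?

Mine Largo's profit: π = x_{Largo}(293 − 2x_{Largo} − x_{Pike}) − 96x_{Largo}.
∂π/∂x_{Largo} = 197 − 4x_{Largo} − x_{Pike} = 0 ⇒ x_{Largo} = 49.25 − 0.25x_{Pike}.
Similarly x_{Pike} = 45.5 − 0.25x_{Largo}.
Solving the two reaction functions simultaneously: (1 − (−0.25)(−0.25))x_{Largo} = 49.25 − 0.25·45.5, so 0.9375x_{Largo} = 37.875 and x_{Largo} = 40.4.
Then x_{Pike} = 45.5 − 0.25·40.4 = 35.4.
P_{Largo} = 293 − 2·40.4 − 35.4 = 176.8.
Profit = (176.8 − 96)·40.4 = 3264.32.

3264.32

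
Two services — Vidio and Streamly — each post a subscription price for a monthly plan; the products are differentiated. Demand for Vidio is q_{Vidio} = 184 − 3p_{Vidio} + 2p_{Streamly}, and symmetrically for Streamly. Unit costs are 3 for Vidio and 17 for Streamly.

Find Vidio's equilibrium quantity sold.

Vidio's profit: π = (p_{Vidio} − 3)(184 − 3p_{Vidio} + 2p_{Streamly}).
∂π/∂p_{Vidio} = 193 − 6p_{Vidio} + 2p_{Streamly} = 0 ⇒ p_{Vidio} = 193/6 + (1/3)p_{Streamly}.
Similarly p_{Streamly} = 235/6 + (1/3)p_{Vidio}.
Solving the two reaction functions simultaneously: (1 − (1/3)(1/3))p_{Vidio} = 193/6 + (1/3)·(235/6), so (8/9)p_{Vidio} = 407/9 and p_{Vidio} = 50.875.
Then p_{Streamly} = 235/6 + (1/3)·50.875 = 56.125.
q_{Vidio} = 184 − 3·50.875 + 2·56.125 = 143.625.

143.625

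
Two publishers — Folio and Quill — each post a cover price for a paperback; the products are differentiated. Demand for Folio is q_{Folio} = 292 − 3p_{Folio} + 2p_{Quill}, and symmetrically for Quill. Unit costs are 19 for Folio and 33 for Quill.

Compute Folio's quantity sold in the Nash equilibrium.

Folio's profit: π = (p_{Folio} − 19)(292 − 3p_{Folio} + 2p_{Quill}).
∂π/∂p_{Folio} = 349 − 6p_{Folio} + 2p_{Quill} = 0 ⇒ p_{Folio} = 349/6 + (1/3)p_{Quill}.
Similarly p_{Quill} = 391/6 + (1/3)p_{Folio}.
Substituting the second reaction function into the first: p_{Folio} = 349/6 + (1/3)(391/6 + (1/3)p_{Folio}), which gives (8/9)p_{Folio} = 719/9 ⇒ p_{Folio} = 89.875.
Then p_{Quill} = 391/6 + (1/3)·89.875 = 95.125.
q_{Folio} = 292 − 3·89.875 + 2·95.125 = 212.625.

212.625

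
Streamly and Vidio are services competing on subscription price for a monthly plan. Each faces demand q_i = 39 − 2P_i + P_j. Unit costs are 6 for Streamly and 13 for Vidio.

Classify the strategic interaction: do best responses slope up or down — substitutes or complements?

strategic complements

Streamly's profit: π = (P_{Streamly} − 6)(39 − 2P_{Streamly} + P_{Vidio}).
∂π/∂P_{Streamly} = 51 − 4P_{Streamly} + P_{Vidio} = 0 ⇒ P_{Streamly} = 12.75 + 0.25P_{Vidio}.
The best-response slope dP_{Streamly}/dP_{Vidio} = 0.25 > 0: the reaction function is upward-sloping, so the choices are strategic complements.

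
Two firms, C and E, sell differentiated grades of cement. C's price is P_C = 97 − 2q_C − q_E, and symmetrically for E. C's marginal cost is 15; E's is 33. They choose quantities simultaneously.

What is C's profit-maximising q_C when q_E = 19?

15.75

Firm C's profit: π = q_C(97 − 2q_C − q_E) − 15q_C.
∂π/∂q_C = 82 − 4q_C − q_E = 0 ⇒ q_C = 20.5 − 0.25q_E.
At q_E = 19: q_C = 20.5 − 0.25·19 = 15.75.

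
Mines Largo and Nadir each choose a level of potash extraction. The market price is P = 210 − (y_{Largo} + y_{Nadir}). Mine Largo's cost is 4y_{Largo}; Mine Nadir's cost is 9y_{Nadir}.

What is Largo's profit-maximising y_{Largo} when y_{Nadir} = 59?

Mine Largo's profit: π = y_{Largo}(210 − (y_{Largo} + y_{Nadir})) − 4y_{Largo}.
∂π/∂y_{Largo} = 206 − 2y_{Largo} − y_{Nadir} = 0, so y_{Largo} = 103 − 0.5y_{Nadir}.
At y_{Nadir} = 59: y_{Largo} = 103 − 0.5·59 = 73.5.

73.5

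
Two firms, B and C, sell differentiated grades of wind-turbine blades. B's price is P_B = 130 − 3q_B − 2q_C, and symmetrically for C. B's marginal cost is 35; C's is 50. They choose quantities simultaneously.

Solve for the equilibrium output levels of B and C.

Firm B's profit: π = q_B(130 − 3q_B − 2q_C) − 35q_B.
∂π/∂q_B = 95 − 6q_B − 2q_C = 0 ⇒ q_B = 95/6 − (1/3)q_C.
Similarly q_C = 40/3 − (1/3)q_B.
Substituting the second reaction function into the first: q_B = 95/6 − (1/3)(40/3 − (1/3)q_B), which gives (8/9)q_B = 205/18 ⇒ q_B = 12.8125.
Then q_C = 40/3 − (1/3)·12.8125 = 9.0625.

12.8125, 9.0625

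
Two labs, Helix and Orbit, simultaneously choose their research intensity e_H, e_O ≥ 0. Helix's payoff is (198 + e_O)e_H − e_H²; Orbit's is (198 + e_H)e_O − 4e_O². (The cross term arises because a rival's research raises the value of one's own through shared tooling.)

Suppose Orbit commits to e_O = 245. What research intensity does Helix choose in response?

221.5

Expanding Helix's payoff: 198e_H + e_Oe_H − e_H².
∂π/∂e_H = 198 + e_O − 2e_H = 0, so e_H = 99 + 0.5e_O.
At e_O = 245: e_H = 99 + 0.5·245 = 221.5.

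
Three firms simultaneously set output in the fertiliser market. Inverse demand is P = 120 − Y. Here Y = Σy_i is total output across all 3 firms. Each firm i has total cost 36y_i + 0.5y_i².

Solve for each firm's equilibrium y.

16.8

A representative firm's profit is π_i = y_i(120 − Y) − 36y_i − 0.5y_i², with Y = y_i + Σ_{j≠i} y_j.
First-order condition: 84 − 3y_i − Σ_{j≠i} y_j = 0.
With identical firms, set every y_j = y: then 84 − 3y − 2y = 0, i.e. y = 84/5 = 16.8.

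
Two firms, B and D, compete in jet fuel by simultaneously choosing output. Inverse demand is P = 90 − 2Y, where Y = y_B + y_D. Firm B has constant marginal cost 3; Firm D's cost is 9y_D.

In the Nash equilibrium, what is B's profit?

480.5

Firm B's profit: π = y_B(90 − 2(y_B + y_D)) − 3y_B.
∂π/∂y_B = 87 − 4y_B − 2y_D = 0, so y_B = 21.75 − 0.5y_D.
By the same steps for D: y_D = 20.25 − 0.5y_B.
Substituting the second reaction function into the first: y_B = 21.75 − 0.5(20.25 − 0.5y_B), which gives 0.75y_B = 11.625 ⇒ y_B = 15.5.
Then y_D = 20.25 − 0.5·15.5 = 12.5.
Price P = 90 − 2·28 = 34.
B's profit: (34 − 3)·15.5 = 480.5.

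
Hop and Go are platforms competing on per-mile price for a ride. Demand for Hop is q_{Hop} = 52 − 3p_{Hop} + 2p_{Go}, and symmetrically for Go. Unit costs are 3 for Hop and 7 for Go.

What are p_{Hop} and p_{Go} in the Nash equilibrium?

16, 17.5

Hop's profit: π = (p_{Hop} − 3)(52 − 3p_{Hop} + 2p_{Go}).
∂π/∂p_{Hop} = 61 − 6p_{Hop} + 2p_{Go} = 0 ⇒ p_{Hop} = 61/6 + (1/3)p_{Go}.
Similarly p_{Go} = 73/6 + (1/3)p_{Hop}.
Substituting the second reaction function into the first: p_{Hop} = 61/6 + (1/3)(73/6 + (1/3)p_{Hop}), which gives (8/9)p_{Hop} = 128/9 ⇒ p_{Hop} = 16.
Then p_{Go} = 73/6 + (1/3)·16 = 17.5.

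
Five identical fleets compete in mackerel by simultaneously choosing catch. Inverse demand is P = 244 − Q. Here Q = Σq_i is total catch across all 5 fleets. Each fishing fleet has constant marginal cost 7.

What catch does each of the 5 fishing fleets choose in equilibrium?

39.5

A representative fishing fleet's profit is π_i = q_i(244 − Q) − 7q_i, with Q = q_i + Σ_{j≠i} q_j.
First-order condition: 237 − 2q_i − Σ_{j≠i} q_j = 0.
Imposing symmetry (q_j = q for all j) turns Σ_{j≠i} q_j into 4q, so 237 = 6q and q = 39.5.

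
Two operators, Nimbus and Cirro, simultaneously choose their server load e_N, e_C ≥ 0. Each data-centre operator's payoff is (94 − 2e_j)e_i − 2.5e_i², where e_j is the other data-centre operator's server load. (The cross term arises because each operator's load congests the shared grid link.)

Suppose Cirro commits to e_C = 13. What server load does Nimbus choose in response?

13.6

Nimbus's payoff is (94 − 2e_C)e_N − 2.5e_N².
∂π/∂e_N = 94 − 2e_C − 5e_N = 0, so e_N = 18.8 − 0.4e_C.
At e_C = 13: e_N = 18.8 − 0.4·13 = 13.6.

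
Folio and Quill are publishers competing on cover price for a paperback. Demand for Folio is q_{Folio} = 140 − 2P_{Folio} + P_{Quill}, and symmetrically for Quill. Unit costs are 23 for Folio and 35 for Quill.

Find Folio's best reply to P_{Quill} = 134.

80

Folio's profit: π = (P_{Folio} − 23)(140 − 2P_{Folio} + P_{Quill}).
∂π/∂P_{Folio} = 186 − 4P_{Folio} + P_{Quill} = 0 ⇒ P_{Folio} = 46.5 + 0.25P_{Quill}.
At P_{Quill} = 134: P_{Folio} = 46.5 + 0.25·134 = 80.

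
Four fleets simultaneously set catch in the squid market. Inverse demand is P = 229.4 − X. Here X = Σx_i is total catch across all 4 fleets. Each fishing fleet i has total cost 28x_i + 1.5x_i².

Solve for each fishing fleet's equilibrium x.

25.175

A representative fishing fleet's profit is π_i = x_i(229.4 − X) − 28x_i − 1.5x_i², with X = x_i + Σ_{j≠i} x_j.
First-order condition: 201.4 − 5x_i − Σ_{j≠i} x_j = 0.
With identical fishing fleets, set every x_j = x: then 201.4 − 5x − 3x = 0, i.e. x = 201.4/8 = 25.175.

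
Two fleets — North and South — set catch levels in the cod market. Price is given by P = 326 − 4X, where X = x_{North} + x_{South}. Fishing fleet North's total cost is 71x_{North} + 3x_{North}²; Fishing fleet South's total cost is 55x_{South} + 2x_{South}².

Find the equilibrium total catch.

Fishing fleet North's profit: π = x_{North}(326 − 4(x_{North} + x_{South})) − 71x_{North} − 3x_{North}².
∂π/∂x_{North} = 255 − 14x_{North} − 4x_{South} = 0, so x_{North} = 255/14 − (2/7)x_{South}.
For South: ∂π/∂x_{South} = 271 − 12x_{South} − 4x_{North} = 0 ⇒ x_{South} = 271/12 − (1/3)x_{North}.
Plugging x_{South} into North's best response: x_{North} = 255/14 − (2/7)(271/12 − (1/3)x_{North}) ⇒ (19/21)x_{North} = 247/21, so x_{North} = 13.
Then x_{South} = 271/12 − (1/3)·13 = 18.25.
Total catch: 13 + 18.25 = 31.25.

31.25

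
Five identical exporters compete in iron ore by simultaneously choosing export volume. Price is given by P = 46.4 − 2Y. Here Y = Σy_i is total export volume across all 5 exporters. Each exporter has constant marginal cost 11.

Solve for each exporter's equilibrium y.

A representative exporter's profit is π_i = y_i(46.4 − 2Y) − 11y_i, with Y = y_i + Σ_{j≠i} y_j.
First-order condition: 35.4 − 4y_i − 2Σ_{j≠i} y_j = 0.
Imposing symmetry (y_j = y for all j) turns Σ_{j≠i} y_j into 4y, so 35.4 = 12y and y = 2.95.

2.95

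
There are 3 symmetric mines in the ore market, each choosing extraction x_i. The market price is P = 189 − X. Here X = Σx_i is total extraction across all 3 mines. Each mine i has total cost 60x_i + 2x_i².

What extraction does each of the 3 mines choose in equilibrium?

16.125

A representative mine's profit is π_i = x_i(189 − X) − 60x_i − 2x_i², with X = x_i + Σ_{j≠i} x_j.
First-order condition: 129 − 6x_i − Σ_{j≠i} x_j = 0.
Imposing symmetry (x_j = x for all j) turns Σ_{j≠i} x_j into 2x, so 129 = 8x and x = 16.125.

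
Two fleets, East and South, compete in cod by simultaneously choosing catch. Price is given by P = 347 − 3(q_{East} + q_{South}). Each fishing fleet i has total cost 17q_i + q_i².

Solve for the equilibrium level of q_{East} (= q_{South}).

30

Fishing fleet East's profit: π = q_{East}(347 − 3(q_{East} + q_{South})) − 17q_{East} − q_{East}².
∂π/∂q_{East} = 330 − 8q_{East} − 3q_{South} = 0, so q_{East} = 41.25 − 0.375q_{South}.
Setting q_{East} = q_{South} in the reaction function: q_{East} = 41.25 − 0.375q_{East}, so q_{East} = 41.25 / 1.375 = 30.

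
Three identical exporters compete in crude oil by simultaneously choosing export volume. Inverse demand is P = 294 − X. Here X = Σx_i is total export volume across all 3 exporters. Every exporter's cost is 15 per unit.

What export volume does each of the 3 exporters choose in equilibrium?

69.75

A representative exporter's profit is π_i = x_i(294 − X) − 15x_i, with X = x_i + Σ_{j≠i} x_j.
First-order condition: 279 − 2x_i − Σ_{j≠i} x_j = 0.
With identical exporters, set every x_j = x: then 279 − 2x − 2x = 0, i.e. x = 279/4 = 69.75.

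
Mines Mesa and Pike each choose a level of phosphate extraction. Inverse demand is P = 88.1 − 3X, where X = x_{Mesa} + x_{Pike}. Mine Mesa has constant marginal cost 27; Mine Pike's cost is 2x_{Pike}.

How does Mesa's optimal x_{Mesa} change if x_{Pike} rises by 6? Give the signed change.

Mine Mesa's profit: π = x_{Mesa}(88.1 − 3(x_{Mesa} + x_{Pike})) − 27x_{Mesa}.
∂π/∂x_{Mesa} = 61.1 − 6x_{Mesa} − 3x_{Pike} = 0, so x_{Mesa} = 611/60 − 0.5x_{Pike}.
The reaction-function slope is −0.5, so a 6-unit rise in x_{Pike} moves x_{Mesa} by −0.5 × 6 = −3. Mesa's best response falls — the actions are strategic substitutes.

-3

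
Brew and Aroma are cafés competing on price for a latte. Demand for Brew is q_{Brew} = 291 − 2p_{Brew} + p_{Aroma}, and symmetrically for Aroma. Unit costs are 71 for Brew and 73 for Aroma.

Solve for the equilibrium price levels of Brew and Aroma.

144.6, 145.4

Brew's profit: π = (p_{Brew} − 71)(291 − 2p_{Brew} + p_{Aroma}).
∂π/∂p_{Brew} = 433 − 4p_{Brew} + p_{Aroma} = 0 ⇒ p_{Brew} = 108.25 + 0.25p_{Aroma}.
Similarly p_{Aroma} = 109.25 + 0.25p_{Brew}.
Plugging p_{Aroma} into Brew's best response: p_{Brew} = 108.25 + 0.25(109.25 + 0.25p_{Brew}) ⇒ 0.9375p_{Brew} = 135.5625, so p_{Brew} = 144.6.
Then p_{Aroma} = 109.25 + 0.25·144.6 = 145.4.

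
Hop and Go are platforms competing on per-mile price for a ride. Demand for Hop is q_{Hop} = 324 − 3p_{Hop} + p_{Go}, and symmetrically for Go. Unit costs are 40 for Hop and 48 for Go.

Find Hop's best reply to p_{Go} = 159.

100.5

Hop's profit: π = (p_{Hop} − 40)(324 − 3p_{Hop} + p_{Go}).
∂π/∂p_{Hop} = 444 − 6p_{Hop} + p_{Go} = 0 ⇒ p_{Hop} = 74 + (1/6)p_{Go}.
At p_{Go} = 159: p_{Hop} = 74 + (1/6)·159 = 100.5.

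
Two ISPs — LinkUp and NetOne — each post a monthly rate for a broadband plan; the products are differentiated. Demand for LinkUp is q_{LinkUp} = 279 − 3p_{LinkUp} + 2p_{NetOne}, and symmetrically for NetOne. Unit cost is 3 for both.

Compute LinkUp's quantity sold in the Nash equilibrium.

207

LinkUp's profit: π = (p_{LinkUp} − 3)(279 − 3p_{LinkUp} + 2p_{NetOne}).
∂π/∂p_{LinkUp} = 288 − 6p_{LinkUp} + 2p_{NetOne} = 0 ⇒ p_{LinkUp} = 48 + (1/3)p_{NetOne}.
Setting p_{LinkUp} = p_{NetOne} in the reaction function: p_{LinkUp} = 48 + (1/3)p_{LinkUp}, so p_{LinkUp} = 48 / (2/3) = 72.
q_{LinkUp} = 279 − 3·72 + 2·72 = 207.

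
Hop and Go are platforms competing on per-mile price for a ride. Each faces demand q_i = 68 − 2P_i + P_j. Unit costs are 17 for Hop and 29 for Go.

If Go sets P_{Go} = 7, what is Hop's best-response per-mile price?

27.25

Hop's profit: π = (P_{Hop} − 17)(68 − 2P_{Hop} + P_{Go}).
∂π/∂P_{Hop} = 102 − 4P_{Hop} + P_{Go} = 0 ⇒ P_{Hop} = 25.5 + 0.25P_{Go}.
At P_{Go} = 7: P_{Hop} = 25.5 + 0.25·7 = 27.25.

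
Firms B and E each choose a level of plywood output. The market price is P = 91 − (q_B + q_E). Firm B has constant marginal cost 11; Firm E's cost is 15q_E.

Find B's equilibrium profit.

784

Firm B's profit: π = q_B(91 − (q_B + q_E)) − 11q_B.
∂π/∂q_B = 80 − 2q_B − q_E = 0, so q_B = 40 − 0.5q_E.
By the same steps for E: q_E = 38 − 0.5q_B.
Substituting the second reaction function into the first: q_B = 40 − 0.5(38 − 0.5q_B), which gives 0.75q_B = 21 ⇒ q_B = 28.
Then q_E = 38 − 0.5·28 = 24.
Price P = 91 − 52 = 39.
B's profit: (39 − 11)·28 = 784.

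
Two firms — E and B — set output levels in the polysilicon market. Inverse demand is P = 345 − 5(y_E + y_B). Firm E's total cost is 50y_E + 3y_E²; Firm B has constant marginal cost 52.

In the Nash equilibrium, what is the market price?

171

Firm E's profit: π = y_E(345 − 5(y_E + y_B)) − 50y_E − 3y_E².
∂π/∂y_E = 295 − 16y_E − 5y_B = 0, so y_E = 18.4375 − 0.3125y_B.
For B: ∂π/∂y_B = 293 − 10y_B − 5y_E = 0 ⇒ y_B = 29.3 − 0.5y_E.
Plugging y_B into E's best response: y_E = 18.4375 − 0.3125(29.3 − 0.5y_E) ⇒ (27/32)y_E = 297/32, so y_E = 11.
Then y_B = 29.3 − 0.5·11 = 23.8.
Equilibrium price: P = 345 − 5·34.8 = 171.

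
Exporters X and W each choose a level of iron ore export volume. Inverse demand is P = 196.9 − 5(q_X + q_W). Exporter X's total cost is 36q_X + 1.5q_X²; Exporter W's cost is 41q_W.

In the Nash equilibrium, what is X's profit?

405.665

Exporter X's profit: π = q_X(196.9 − 5(q_X + q_W)) − 36q_X − 1.5q_X².
∂π/∂q_X = 160.9 − 13q_X − 5q_W = 0, so q_X = 1609/130 − (5/13)q_W.
For W: ∂π/∂q_W = 155.9 − 10q_W − 5q_X = 0 ⇒ q_W = 15.59 − 0.5q_X.
Substituting the second reaction function into the first: q_X = 1609/130 − (5/13)(15.59 − 0.5q_X), which gives (21/26)q_X = 1659/260 ⇒ q_X = 7.9.
Then q_W = 15.59 − 0.5·7.9 = 11.64.
Price P = 196.9 − 5·19.54 = 99.2.
X's profit: (99.2 − 36)·7.9 − 1.5(7.9)² = 405.665.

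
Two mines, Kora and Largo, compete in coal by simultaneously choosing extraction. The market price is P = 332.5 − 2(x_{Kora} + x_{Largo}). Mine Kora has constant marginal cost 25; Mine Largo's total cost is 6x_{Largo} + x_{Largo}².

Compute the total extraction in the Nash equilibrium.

94.15

Mine Kora's profit: π = x_{Kora}(332.5 − 2(x_{Kora} + x_{Largo})) − 25x_{Kora}.
∂π/∂x_{Kora} = 307.5 − 4x_{Kora} − 2x_{Largo} = 0, so x_{Kora} = 76.875 − 0.5x_{Largo}.
For Largo: ∂π/∂x_{Largo} = 326.5 − 6x_{Largo} − 2x_{Kora} = 0 ⇒ x_{Largo} = 653/12 − (1/3)x_{Kora}.
Plugging x_{Largo} into Kora's best response: x_{Kora} = 76.875 − 0.5(653/12 − (1/3)x_{Kora}) ⇒ (5/6)x_{Kora} = 149/3, so x_{Kora} = 59.6.
Then x_{Largo} = 653/12 − (1/3)·59.6 = 34.55.
Total extraction: 59.6 + 34.55 = 94.15.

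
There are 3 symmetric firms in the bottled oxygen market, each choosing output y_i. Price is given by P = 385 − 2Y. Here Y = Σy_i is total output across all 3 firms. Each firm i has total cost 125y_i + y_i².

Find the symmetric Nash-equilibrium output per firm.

A representative firm's profit is π_i = y_i(385 − 2Y) − 125y_i − y_i², with Y = y_i + Σ_{j≠i} y_j.
First-order condition: 260 − 6y_i − 2Σ_{j≠i} y_j = 0.
In a symmetric equilibrium every firm chooses the same y, so Σ_{j≠i} y_j = 2y. The condition becomes 260 − 10y = 0, giving y = 260/10 = 26.

26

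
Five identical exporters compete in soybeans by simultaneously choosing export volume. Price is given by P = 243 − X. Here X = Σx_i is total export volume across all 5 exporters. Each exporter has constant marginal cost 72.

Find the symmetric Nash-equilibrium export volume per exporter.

A representative exporter's profit is π_i = x_i(243 − X) − 72x_i, with X = x_i + Σ_{j≠i} x_j.
First-order condition: 171 − 2x_i − Σ_{j≠i} x_j = 0.
With identical exporters, set every x_j = x: then 171 − 2x − 4x = 0, i.e. x = 171/6 = 28.5.

28.5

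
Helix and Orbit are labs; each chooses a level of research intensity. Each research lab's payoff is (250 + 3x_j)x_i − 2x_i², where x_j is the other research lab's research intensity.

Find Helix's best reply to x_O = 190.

Helix's payoff is (250 + 3x_O)x_H − 2x_H².
∂π/∂x_H = 250 + 3x_O − 4x_H = 0, so x_H = 62.5 + 0.75x_O.
At x_O = 190: x_H = 62.5 + 0.75·190 = 205.

205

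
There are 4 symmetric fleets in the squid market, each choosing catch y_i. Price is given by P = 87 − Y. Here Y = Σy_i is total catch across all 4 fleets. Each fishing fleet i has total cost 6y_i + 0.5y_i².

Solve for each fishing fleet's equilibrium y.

A representative fishing fleet's profit is π_i = y_i(87 − Y) − 6y_i − 0.5y_i², with Y = y_i + Σ_{j≠i} y_j.
First-order condition: 81 − 3y_i − Σ_{j≠i} y_j = 0.
In a symmetric equilibrium every fishing fleet chooses the same y, so Σ_{j≠i} y_j = 3y. The condition becomes 81 − 6y = 0, giving y = 81/6 = 13.5.

13.5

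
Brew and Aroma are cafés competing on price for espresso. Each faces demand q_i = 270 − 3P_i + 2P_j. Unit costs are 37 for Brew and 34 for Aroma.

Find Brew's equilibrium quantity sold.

173.0625

Brew's profit: π = (P_{Brew} − 37)(270 − 3P_{Brew} + 2P_{Aroma}).
∂π/∂P_{Brew} = 381 − 6P_{Brew} + 2P_{Aroma} = 0 ⇒ P_{Brew} = 63.5 + (1/3)P_{Aroma}.
Similarly P_{Aroma} = 62 + (1/3)P_{Brew}.
Solving the two reaction functions simultaneously: (1 − (1/3)(1/3))P_{Brew} = 63.5 + (1/3)·62, so (8/9)P_{Brew} = 505/6 and P_{Brew} = 94.6875.
Then P_{Aroma} = 62 + (1/3)·94.6875 = 93.5625.
q_{Brew} = 270 − 3·94.6875 + 2·93.5625 = 173.0625.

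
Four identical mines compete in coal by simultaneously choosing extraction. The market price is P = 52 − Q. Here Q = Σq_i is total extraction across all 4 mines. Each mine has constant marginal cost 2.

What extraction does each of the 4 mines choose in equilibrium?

A representative mine's profit is π_i = q_i(52 − Q) − 2q_i, with Q = q_i + Σ_{j≠i} q_j.
First-order condition: 50 − 2q_i − Σ_{j≠i} q_j = 0.
With identical mines, set every q_j = q: then 50 − 2q − 3q = 0, i.e. q = 50/5 = 10.

10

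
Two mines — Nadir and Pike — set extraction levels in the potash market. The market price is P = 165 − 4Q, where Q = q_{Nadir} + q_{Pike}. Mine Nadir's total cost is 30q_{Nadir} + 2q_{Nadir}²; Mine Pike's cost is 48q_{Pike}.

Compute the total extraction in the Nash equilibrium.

18.45

Mine Nadir's profit: π = q_{Nadir}(165 − 4(q_{Nadir} + q_{Pike})) − 30q_{Nadir} − 2q_{Nadir}².
∂π/∂q_{Nadir} = 135 − 12q_{Nadir} − 4q_{Pike} = 0, so q_{Nadir} = 11.25 − (1/3)q_{Pike}.
For Pike: ∂π/∂q_{Pike} = 117 − 8q_{Pike} − 4q_{Nadir} = 0 ⇒ q_{Pike} = 14.625 − 0.5q_{Nadir}.
Plugging q_{Pike} into Nadir's best response: q_{Nadir} = 11.25 − (1/3)(14.625 − 0.5q_{Nadir}) ⇒ (5/6)q_{Nadir} = 6.375, so q_{Nadir} = 7.65.
Then q_{Pike} = 14.625 − 0.5·7.65 = 10.8.
Total extraction: 7.65 + 10.8 = 18.45.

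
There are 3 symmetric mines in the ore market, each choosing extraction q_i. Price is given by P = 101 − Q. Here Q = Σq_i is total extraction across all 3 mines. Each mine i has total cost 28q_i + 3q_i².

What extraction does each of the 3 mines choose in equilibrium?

A representative mine's profit is π_i = q_i(101 − Q) − 28q_i − 3q_i², with Q = q_i + Σ_{j≠i} q_j.
First-order condition: 73 − 8q_i − Σ_{j≠i} q_j = 0.
With identical mines, set every q_j = q: then 73 − 8q − 2q = 0, i.e. q = 73/10 = 7.3.

7.3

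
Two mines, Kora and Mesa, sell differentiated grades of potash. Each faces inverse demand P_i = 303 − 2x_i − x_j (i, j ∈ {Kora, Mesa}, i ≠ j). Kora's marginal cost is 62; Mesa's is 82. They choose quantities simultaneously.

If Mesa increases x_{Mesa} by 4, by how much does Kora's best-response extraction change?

-1

Mine Kora's profit: π = x_{Kora}(303 − 2x_{Kora} − x_{Mesa}) − 62x_{Kora}.
∂π/∂x_{Kora} = 241 − 4x_{Kora} − x_{Mesa} = 0 ⇒ x_{Kora} = 60.25 − 0.25x_{Mesa}.
The reaction-function slope is −0.25, so a 4-unit rise in x_{Mesa} moves x_{Kora} by −0.25 × 4 = −1. Kora's best response falls — the actions are strategic substitutes.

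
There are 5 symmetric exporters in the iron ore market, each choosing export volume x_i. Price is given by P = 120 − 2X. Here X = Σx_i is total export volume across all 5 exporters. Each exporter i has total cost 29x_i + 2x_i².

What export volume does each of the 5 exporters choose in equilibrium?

5.6875

A representative exporter's profit is π_i = x_i(120 − 2X) − 29x_i − 2x_i², with X = x_i + Σ_{j≠i} x_j.
First-order condition: 91 − 8x_i − 2Σ_{j≠i} x_j = 0.
Imposing symmetry (x_j = x for all j) turns Σ_{j≠i} x_j into 4x, so 91 = 16x and x = 5.6875.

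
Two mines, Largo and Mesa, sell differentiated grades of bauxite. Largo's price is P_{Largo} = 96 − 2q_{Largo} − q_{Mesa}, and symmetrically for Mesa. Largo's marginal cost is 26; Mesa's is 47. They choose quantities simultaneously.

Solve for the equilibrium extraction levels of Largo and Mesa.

Mine Largo's profit: π = q_{Largo}(96 − 2q_{Largo} − q_{Mesa}) − 26q_{Largo}.
∂π/∂q_{Largo} = 70 − 4q_{Largo} − q_{Mesa} = 0 ⇒ q_{Largo} = 17.5 − 0.25q_{Mesa}.
Similarly q_{Mesa} = 12.25 − 0.25q_{Largo}.
Substituting the second reaction function into the first: q_{Largo} = 17.5 − 0.25(12.25 − 0.25q_{Largo}), which gives 0.9375q_{Largo} = 14.4375 ⇒ q_{Largo} = 15.4.
Then q_{Mesa} = 12.25 − 0.25·15.4 = 8.4.

15.4, 8.4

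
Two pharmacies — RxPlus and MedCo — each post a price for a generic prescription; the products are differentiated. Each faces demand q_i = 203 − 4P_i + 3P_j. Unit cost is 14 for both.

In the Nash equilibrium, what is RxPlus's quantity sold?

RxPlus's profit: π = (P_{RxPlus} − 14)(203 − 4P_{RxPlus} + 3P_{MedCo}).
∂π/∂P_{RxPlus} = 259 − 8P_{RxPlus} + 3P_{MedCo} = 0 ⇒ P_{RxPlus} = 32.375 + 0.375P_{MedCo}.
Setting P_{RxPlus} = P_{MedCo} in the reaction function: P_{RxPlus} = 32.375 + 0.375P_{RxPlus}, so P_{RxPlus} = 32.375 / 0.625 = 51.8.
q_{RxPlus} = 203 − 4·51.8 + 3·51.8 = 151.2.

151.2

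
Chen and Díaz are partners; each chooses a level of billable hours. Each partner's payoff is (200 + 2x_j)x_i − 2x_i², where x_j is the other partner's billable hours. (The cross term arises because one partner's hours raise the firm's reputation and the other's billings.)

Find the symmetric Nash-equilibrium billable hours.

Chen's payoff is (200 + 2x_D)x_C − 2x_C².
∂π/∂x_C = 200 + 2x_D − 4x_C = 0, so x_C = 50 + 0.5x_D.
The game is symmetric, so in equilibrium x_D = x_C: the reaction function gives 0.5x_C = 50, hence x_C = 100.

100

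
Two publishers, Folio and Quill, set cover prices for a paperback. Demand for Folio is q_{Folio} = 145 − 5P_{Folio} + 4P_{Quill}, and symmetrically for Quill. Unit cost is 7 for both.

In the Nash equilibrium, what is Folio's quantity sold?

Folio's profit: π = (P_{Folio} − 7)(145 − 5P_{Folio} + 4P_{Quill}).
∂π/∂P_{Folio} = 180 − 10P_{Folio} + 4P_{Quill} = 0 ⇒ P_{Folio} = 18 + 0.4P_{Quill}.
The game is symmetric, so in equilibrium P_{Quill} = P_{Folio}: the reaction function gives 0.6P_{Folio} = 18, hence P_{Folio} = 30.
q_{Folio} = 145 − 5·30 + 4·30 = 115.

115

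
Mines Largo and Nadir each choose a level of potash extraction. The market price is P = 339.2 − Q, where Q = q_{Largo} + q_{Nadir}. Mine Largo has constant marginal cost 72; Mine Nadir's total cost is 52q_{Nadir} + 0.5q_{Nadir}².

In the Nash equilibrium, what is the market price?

174.88

Mine Largo's profit: π = q_{Largo}(339.2 − (q_{Largo} + q_{Nadir})) − 72q_{Largo}.
∂π/∂q_{Largo} = 267.2 − 2q_{Largo} − q_{Nadir} = 0, so q_{Largo} = 133.6 − 0.5q_{Nadir}.
For Nadir: ∂π/∂q_{Nadir} = 287.2 − 3q_{Nadir} − q_{Largo} = 0 ⇒ q_{Nadir} = 1436/15 − (1/3)q_{Largo}.
Substituting the second reaction function into the first: q_{Largo} = 133.6 − 0.5(1436/15 − (1/3)q_{Largo}), which gives (5/6)q_{Largo} = 1286/15 ⇒ q_{Largo} = 102.88.
Then q_{Nadir} = 1436/15 − (1/3)·102.88 = 61.44.
Equilibrium price: P = 339.2 − 164.32 = 174.88.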